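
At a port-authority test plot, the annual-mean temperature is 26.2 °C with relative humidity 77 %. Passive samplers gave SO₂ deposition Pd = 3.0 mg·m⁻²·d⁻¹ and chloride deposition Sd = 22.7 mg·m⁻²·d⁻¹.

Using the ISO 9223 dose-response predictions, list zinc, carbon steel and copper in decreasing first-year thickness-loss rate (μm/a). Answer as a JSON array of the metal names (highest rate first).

["carbon steel", "zinc", "copper"]

zinc: T>10 °C ⇒ hinge -0.071·(26.2−10) = -1.1502
  sulphur-dioxide contribution → 0.2287 μm/a
  chloride contribution → 1.781 μm/a
  ⇒ r_corr(zinc) = 2.01 μm/a
carbon steel: T>10 °C ⇒ hinge -0.054·(26.2−10) = -0.8748
  sulphur-dioxide contribution → 6.095 μm/a
  chloride contribution → 25.59 μm/a
  total first-year rate 31.68 μm/a
copper: f(T) = -0.080·(T−10) [T>10 °C] = -1.2960
  sulphur-dioxide contribution → 0.1813 μm/a
  chloride contribution → 1.375 μm/a
  total first-year rate 1.556 μm/a
Ordering by μm/a: carbon steel (31.7) > zinc (2.01) > copper (1.56)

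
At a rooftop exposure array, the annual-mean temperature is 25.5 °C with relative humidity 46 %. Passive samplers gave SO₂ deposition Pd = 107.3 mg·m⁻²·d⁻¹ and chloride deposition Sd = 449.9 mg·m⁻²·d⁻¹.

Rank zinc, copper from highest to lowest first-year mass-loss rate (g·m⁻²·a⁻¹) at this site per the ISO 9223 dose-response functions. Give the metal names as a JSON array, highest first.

["zinc", "copper"]

zinc: T>10 °C ⇒ hinge -0.071·(25.5−10) = -1.1005
  sulphur-dioxide contribution → 0.2787 μm/a
  chloride contribution → 7.186 μm/a
  total first-year rate 7.464 μm/a
  mass loss = 7.464 μm/a × 7.14 g/cm³ = 53.3 g·m⁻²·a⁻¹
copper: T>10 °C ⇒ hinge -0.080·(25.5−10) = -1.2400
  sulphur-dioxide contribution → 0.07805 μm/a
  chloride contribution → 0.9748 μm/a
  ⇒ r_corr(copper) = 1.053 μm/a
  mass loss = 1.053 μm/a × 8.96 g/cm³ = 9.433 g·m⁻²·a⁻¹
Ordering by g·m⁻²·a⁻¹: zinc (53.3) > copper (9.43)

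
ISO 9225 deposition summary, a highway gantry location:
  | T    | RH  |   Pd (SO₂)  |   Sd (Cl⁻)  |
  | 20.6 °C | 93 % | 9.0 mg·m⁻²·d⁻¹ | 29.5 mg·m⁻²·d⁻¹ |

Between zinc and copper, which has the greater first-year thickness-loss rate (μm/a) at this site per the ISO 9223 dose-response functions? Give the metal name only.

copper

zinc: temperature factor f = -0.071·(10.6) = -0.7526
  SO₂ term: 0.0129·9.0^0.44·exp(0.046·93-0.7526) = 1.152
  Sd branch = 0.0175·Sd^0.57·e^(0.008·RH+0.085·T) = 1.46 μm/a
  sum: 1.152 + 1.46 → r_corr = 2.612 μm/a
copper: f(T) = -0.080·(T−10) [T>10 °C] = -0.8480
  SO₂ term: 0.0053·9.0^0.26·exp(0.059·93-0.8480) = 0.9707
  Sd branch = 0.01025·Sd^0.27·e^(0.036·RH+0.049·T) = 1.995 μm/a
  sum: 0.9707 + 1.995 → r_corr = 2.966 μm/a
Ordering by μm/a: copper (2.97) > zinc (2.61)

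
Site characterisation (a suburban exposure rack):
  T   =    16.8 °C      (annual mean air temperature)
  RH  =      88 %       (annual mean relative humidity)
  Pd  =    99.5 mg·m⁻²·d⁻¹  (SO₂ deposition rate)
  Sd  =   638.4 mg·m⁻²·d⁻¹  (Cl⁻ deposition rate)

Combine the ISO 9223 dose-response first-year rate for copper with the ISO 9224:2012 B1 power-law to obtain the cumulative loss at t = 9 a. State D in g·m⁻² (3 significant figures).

copper: T>10 °C ⇒ hinge -0.080·(16.8−10) = -0.5440
  SO₂ term: 0.0053·99.5^0.26·exp(0.059·88-0.5440) = 1.829
  Cl⁻ term: 0.01025·638.4^0.27·exp(0.036·88+0.049·16.8) = 3.173
  sum: 1.829 + 3.173 → r_corr = 5.002 μm/a
ISO 9224: D(t) = r_corr · t^b with b = 0.667 (copper, B1)
  D(9) = 5.002 × 9^0.667 = 5.002 × 4.33 = 21.66 μm
  Mass loss = 21.66 μm × 8.96 g/cm³ = 194.1 g·m⁻²

D(9) = 194 g·m⁻²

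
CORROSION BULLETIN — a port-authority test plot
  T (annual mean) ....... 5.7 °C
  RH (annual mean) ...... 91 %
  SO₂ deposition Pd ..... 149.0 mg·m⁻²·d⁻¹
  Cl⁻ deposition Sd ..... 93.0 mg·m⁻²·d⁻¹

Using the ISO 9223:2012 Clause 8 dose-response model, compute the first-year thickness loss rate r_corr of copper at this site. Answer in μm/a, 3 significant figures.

r_corr = 3.65 μm/a

copper: temperature factor f = +0.126·(-4.3) = -0.5418
  SO₂ term: 0.0053·149.0^0.26·exp(0.059·91-0.5418) = 2.431
  Sd branch = 0.01025·Sd^0.27·e^(0.036·RH+0.049·T) = 1.22 μm/a
  r_corr = 2.431 + 1.22 = 3.65 μm/a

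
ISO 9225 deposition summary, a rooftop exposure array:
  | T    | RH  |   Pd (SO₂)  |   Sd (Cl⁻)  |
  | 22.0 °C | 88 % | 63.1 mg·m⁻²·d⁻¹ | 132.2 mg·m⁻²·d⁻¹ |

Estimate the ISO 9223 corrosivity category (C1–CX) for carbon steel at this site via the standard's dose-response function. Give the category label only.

C5

carbon steel: T>10 °C ⇒ hinge -0.054·(22.0−10) = -0.6480
  SO₂ term: 1.77·63.1^0.52·exp(0.02·88-0.6480) = 46.44
  Sd branch = 0.102·Sd^0.62·e^(0.033·RH+0.04·T) = 92.71 μm/a
  sum: 46.44 + 92.71 → r_corr = 139.2 μm/a
ISO 9223 Table 2 (carbon steel): 80 < 139 ≤ 200 μm/a ⇒ C5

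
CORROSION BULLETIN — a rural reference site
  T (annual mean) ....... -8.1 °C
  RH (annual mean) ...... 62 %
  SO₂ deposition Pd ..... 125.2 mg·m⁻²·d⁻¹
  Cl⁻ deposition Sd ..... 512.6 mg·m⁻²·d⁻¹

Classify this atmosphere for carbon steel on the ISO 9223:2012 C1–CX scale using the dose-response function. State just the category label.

carbon steel: f(T) = +0.150·(T−10) [T≤10 °C] = -2.7150
  Pd branch = 1.77·Pd^0.52·e^(0.02·RH+f) = 4.99 μm/a
  Sd branch = 0.102·Sd^0.62·e^(0.033·RH+0.04·T) = 27.32 μm/a
  sum: 4.99 + 27.32 → r_corr = 32.31 μm/a
32.3 μm/a falls in (25, 50] for carbon steel → category C3

C3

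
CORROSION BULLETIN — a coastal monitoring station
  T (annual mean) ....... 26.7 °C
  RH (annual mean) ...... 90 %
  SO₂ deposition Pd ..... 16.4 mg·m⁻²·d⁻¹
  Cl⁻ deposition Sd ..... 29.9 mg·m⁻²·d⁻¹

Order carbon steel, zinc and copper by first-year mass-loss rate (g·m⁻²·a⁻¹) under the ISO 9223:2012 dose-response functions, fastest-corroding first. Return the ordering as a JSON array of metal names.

carbon steel: temperature factor f = -0.054·(16.7) = -0.9018
  sulphur-dioxide contribution → 18.61 μm/a
  chloride contribution → 47.56 μm/a
  total first-year rate 66.17 μm/a
  mass loss = 66.17 μm/a × 7.85 g/cm³ = 519.4 g·m⁻²·a⁻¹
zinc: f(T) = -0.071·(T−10) [T>10 °C] = -1.1857
  sulphur-dioxide contribution → 0.8475 μm/a
  chloride contribution → 2.413 μm/a
  total first-year rate 3.26 μm/a
  mass loss = 3.26 μm/a × 7.14 g/cm³ = 23.28 g·m⁻²·a⁻¹
copper: T>10 °C ⇒ hinge -0.080·(26.7−10) = -1.3360
  sulphur-dioxide contribution → 0.5835 μm/a
  chloride contribution → 2.424 μm/a
  total first-year rate 3.007 μm/a
  mass loss = 3.007 μm/a × 8.96 g/cm³ = 26.94 g·m⁻²·a⁻¹
Ordering by g·m⁻²·a⁻¹: carbon steel (519) > copper (26.9) > zinc (23.3)

["carbon steel", "copper", "zinc"]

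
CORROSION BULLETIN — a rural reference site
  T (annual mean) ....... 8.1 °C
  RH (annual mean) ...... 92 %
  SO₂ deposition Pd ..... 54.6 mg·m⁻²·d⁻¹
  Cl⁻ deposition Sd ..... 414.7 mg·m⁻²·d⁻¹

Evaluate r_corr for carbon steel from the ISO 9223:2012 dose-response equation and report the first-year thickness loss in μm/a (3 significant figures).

r_corr = 190 μm/a

carbon steel: T≤10 °C ⇒ hinge +0.150·(8.1−10) = -0.2850
  SO₂ term: 1.77·54.6^0.52·exp(0.02·92-0.2850) = 67.09
  Sd branch = 0.102·Sd^0.62·e^(0.033·RH+0.04·T) = 123.3 μm/a
  sum: 67.09 + 123.3 → r_corr = 190.3 μm/a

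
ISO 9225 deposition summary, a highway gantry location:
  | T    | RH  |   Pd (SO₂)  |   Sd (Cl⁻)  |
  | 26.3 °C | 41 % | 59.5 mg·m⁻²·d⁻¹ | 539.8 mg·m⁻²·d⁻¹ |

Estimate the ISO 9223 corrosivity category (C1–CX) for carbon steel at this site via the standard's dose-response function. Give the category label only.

C4

carbon steel: temperature factor f = -0.054·(16.3) = -0.8802
  sulphur-dioxide contribution → 13.95 μm/a
  chloride contribution → 55.86 μm/a
  total first-year rate 69.81 μm/a
Category bounds: 50…80 μm/a bracket r_corr ⇒ C4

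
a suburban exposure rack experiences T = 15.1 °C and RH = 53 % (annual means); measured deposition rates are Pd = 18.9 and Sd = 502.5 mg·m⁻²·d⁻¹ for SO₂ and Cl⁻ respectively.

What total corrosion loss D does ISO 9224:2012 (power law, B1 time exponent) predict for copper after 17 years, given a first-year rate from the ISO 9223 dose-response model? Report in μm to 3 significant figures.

copper: T>10 °C ⇒ hinge -0.080·(15.1−10) = -0.4080
  sulphur-dioxide contribution → 0.1726 μm/a
  chloride contribution → 0.7762 μm/a
  total first-year rate 0.9488 μm/a
Long-term exponent b (ISO 9224 Table 2, B1) = 0.667
  D(17) = 0.9488 × 17^0.667 = 0.9488 × 6.618 = 6.279 μm

D(17) = 6.28 μm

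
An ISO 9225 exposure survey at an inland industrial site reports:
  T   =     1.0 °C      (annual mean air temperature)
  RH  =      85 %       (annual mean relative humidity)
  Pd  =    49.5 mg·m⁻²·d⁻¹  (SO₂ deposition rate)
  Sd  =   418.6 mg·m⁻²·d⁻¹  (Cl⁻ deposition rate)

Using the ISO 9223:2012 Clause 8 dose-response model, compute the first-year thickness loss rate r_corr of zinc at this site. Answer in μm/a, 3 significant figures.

r_corr = 3.72 μm/a

zinc: f(T) = +0.038·(T−10) [T≤10 °C] = -0.3420
  sulphur-dioxide contribution → 2.546 μm/a
  chloride contribution → 1.174 μm/a
  total first-year rate 3.72 μm/a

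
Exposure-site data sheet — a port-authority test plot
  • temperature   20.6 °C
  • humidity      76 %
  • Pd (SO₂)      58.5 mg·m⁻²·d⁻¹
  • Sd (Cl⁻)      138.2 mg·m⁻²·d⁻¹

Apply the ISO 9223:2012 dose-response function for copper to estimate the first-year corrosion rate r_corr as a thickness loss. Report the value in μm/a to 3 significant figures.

r_corr = 2.22 μm/a

copper: temperature factor f = -0.080·(10.6) = -0.8480
  sulphur-dioxide contribution → 0.5792 μm/a
  chloride contribution → 1.642 μm/a
  total first-year rate 2.221 μm/a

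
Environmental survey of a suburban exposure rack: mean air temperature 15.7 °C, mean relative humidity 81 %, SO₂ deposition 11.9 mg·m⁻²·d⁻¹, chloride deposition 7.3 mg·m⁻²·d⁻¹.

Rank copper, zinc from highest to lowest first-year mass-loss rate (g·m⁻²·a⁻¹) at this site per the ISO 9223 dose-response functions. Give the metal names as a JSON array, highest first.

copper: T>10 °C ⇒ hinge -0.080·(15.7−10) = -0.4560
  SO₂ term: 0.0053·11.9^0.26·exp(0.059·81-0.4560) = 0.761
  Sd branch = 0.01025·Sd^0.27·e^(0.036·RH+0.049·T) = 0.6988 μm/a
  sum: 0.761 + 0.6988 → r_corr = 1.46 μm/a
  mass loss = 1.46 μm/a × 8.96 g/cm³ = 13.08 g·m⁻²·a⁻¹
zinc: f(T) = -0.071·(T−10) [T>10 °C] = -0.4047
  Pd branch = 0.0129·Pd^0.44·e^(0.046·RH+f) = 1.062 μm/a
  Cl⁻ term: 0.0175·7.3^0.57·exp(0.008·81+0.085·15.7) = 0.3946
  r_corr = 1.062 + 0.3946 = 1.457 μm/a
  mass loss = 1.457 μm/a × 7.14 g/cm³ = 10.4 g·m⁻²·a⁻¹
Ordering by g·m⁻²·a⁻¹: copper (13.1) > zinc (10.4)

["copper", "zinc"]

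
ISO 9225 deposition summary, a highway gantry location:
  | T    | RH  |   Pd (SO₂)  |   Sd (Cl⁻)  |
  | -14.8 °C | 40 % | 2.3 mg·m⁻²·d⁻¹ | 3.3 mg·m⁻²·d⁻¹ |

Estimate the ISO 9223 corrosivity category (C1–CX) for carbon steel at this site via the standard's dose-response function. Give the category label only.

carbon steel: T≤10 °C ⇒ hinge +0.150·(-14.8−10) = -3.7200
  Pd branch = 1.77·Pd^0.52·e^(0.02·RH+f) = 0.1472 μm/a
  Sd branch = 0.102·Sd^0.62·e^(0.033·RH+0.04·T) = 0.4428 μm/a
  sum: 0.1472 + 0.4428 → r_corr = 0.59 μm/a
ISO 9223 Table 2 (carbon steel): 0 < 0.59 ≤ 1.3 μm/a ⇒ C1

C1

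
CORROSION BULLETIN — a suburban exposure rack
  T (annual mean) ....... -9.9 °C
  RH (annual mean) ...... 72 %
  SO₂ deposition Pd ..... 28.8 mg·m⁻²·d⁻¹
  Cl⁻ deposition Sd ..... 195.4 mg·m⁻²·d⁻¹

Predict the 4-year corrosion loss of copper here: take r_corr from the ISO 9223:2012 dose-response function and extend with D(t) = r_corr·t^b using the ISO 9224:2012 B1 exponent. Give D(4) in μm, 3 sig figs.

copper: temperature factor f = +0.126·(-19.9) = -2.5074
  Pd branch = 0.0053·Pd^0.26·e^(0.059·RH+f) = 0.07239 μm/a
  Cl⁻ term: 0.01025·195.4^0.27·exp(0.036·72+0.049·-9.9) = 0.3502
  sum: 0.07239 + 0.3502 → r_corr = 0.4226 μm/a
Long-term exponent b (ISO 9224 Table 2, B1) = 0.667
  D(4) = 0.4226 × 4^0.667 = 0.4226 × 2.521 = 1.065 μm

D(4) = 1.07 μm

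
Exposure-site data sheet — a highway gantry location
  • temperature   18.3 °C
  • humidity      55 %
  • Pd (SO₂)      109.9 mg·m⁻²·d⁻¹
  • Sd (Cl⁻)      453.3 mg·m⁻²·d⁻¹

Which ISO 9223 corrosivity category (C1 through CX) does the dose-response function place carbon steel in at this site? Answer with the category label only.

C5

carbon steel: T>10 °C ⇒ hinge -0.054·(18.3−10) = -0.4482
  Pd branch = 1.77·Pd^0.52·e^(0.02·RH+f) = 39.12 μm/a
  Cl⁻ term: 0.102·453.3^0.62·exp(0.033·55+0.04·18.3) = 57.77
  r_corr = 39.12 + 57.77 = 96.89 μm/a
96.9 μm/a falls in (80, 200] for carbon steel → category C5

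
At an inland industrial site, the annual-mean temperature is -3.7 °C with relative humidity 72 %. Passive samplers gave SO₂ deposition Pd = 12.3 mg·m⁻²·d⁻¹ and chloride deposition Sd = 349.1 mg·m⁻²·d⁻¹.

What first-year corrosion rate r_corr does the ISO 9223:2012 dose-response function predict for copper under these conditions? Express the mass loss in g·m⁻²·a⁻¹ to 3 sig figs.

r_corr = 6.11 g·m⁻²·a⁻¹

copper: temperature factor f = +0.126·(-13.7) = -1.7262
  SO₂ term: 0.0053·12.3^0.26·exp(0.059·72-1.7262) = 0.1267
  Sd branch = 0.01025·Sd^0.27·e^(0.036·RH+0.049·T) = 0.555 μm/a
  sum: 0.1267 + 0.555 → r_corr = 0.6817 μm/a
Convert to mass loss: 0.6817 μm/a × 8.96 g/cm³ = 6.108 g·m⁻²·a⁻¹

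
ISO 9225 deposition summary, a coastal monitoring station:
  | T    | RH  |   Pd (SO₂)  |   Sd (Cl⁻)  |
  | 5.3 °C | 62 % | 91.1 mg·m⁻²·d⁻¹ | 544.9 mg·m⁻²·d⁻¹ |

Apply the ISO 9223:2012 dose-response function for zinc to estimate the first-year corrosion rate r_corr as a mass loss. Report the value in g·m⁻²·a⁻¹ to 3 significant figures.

zinc: T≤10 °C ⇒ hinge +0.038·(5.3−10) = -0.1786
  Pd branch = 0.0129·Pd^0.44·e^(0.046·RH+f) = 1.361 μm/a
  Sd branch = 0.0175·Sd^0.57·e^(0.008·RH+0.085·T) = 1.636 μm/a
  r_corr = 1.361 + 1.636 = 2.997 μm/a
Convert to mass loss: 2.997 μm/a × 7.14 g/cm³ = 21.4 g·m⁻²·a⁻¹

r_corr = 21.4 g·m⁻²·a⁻¹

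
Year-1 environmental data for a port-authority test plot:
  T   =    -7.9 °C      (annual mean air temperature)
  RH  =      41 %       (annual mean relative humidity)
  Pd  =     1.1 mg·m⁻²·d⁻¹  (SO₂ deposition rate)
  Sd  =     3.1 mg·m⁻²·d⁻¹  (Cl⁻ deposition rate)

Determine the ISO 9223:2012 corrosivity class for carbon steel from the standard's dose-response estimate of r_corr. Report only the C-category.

carbon steel: temperature factor f = +0.150·(-17.9) = -2.6850
  SO₂ term: 1.77·1.1^0.52·exp(0.02·41-2.6850) = 0.2881
  Cl⁻ term: 0.102·3.1^0.62·exp(0.033·41+0.04·-7.9) = 0.5802
  r_corr = 0.2881 + 0.5802 = 0.8683 μm/a
Category bounds: 0…1.3 μm/a bracket r_corr ⇒ C1

C1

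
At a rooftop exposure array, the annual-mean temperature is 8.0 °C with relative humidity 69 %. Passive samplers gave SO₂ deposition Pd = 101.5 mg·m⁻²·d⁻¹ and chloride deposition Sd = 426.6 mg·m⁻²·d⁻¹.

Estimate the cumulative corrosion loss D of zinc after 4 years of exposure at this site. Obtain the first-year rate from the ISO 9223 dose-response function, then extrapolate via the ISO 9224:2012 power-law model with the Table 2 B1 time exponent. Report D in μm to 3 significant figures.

D(4) = 12.6 μm

zinc: temperature factor f = +0.038·(-2.0) = -0.0760
  SO₂ term: 0.0129·101.5^0.44·exp(0.046·69-0.0760) = 2.182
  Sd branch = 0.0175·Sd^0.57·e^(0.008·RH+0.085·T) = 1.893 μm/a
  sum: 2.182 + 1.893 → r_corr = 4.075 μm/a
Long-term exponent b (ISO 9224 Table 2, B1) = 0.813
  D(4) = 4.075 × 4^0.813 = 4.075 × 3.087 = 12.58 μm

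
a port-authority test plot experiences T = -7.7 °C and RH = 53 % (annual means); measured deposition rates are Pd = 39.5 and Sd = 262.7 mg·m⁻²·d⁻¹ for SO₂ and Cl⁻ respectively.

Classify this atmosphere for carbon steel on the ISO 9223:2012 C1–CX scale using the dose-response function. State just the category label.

carbon steel: f(T) = +0.150·(T−10) [T≤10 °C] = -2.6550
  Pd branch = 1.77·Pd^0.52·e^(0.02·RH+f) = 2.429 μm/a
  Cl⁻ term: 0.102·262.7^0.62·exp(0.033·53+0.04·-7.7) = 13.63
  sum: 2.429 + 13.63 → r_corr = 16.06 μm/a
ISO 9223 Table 2 (carbon steel): 1.3 < 16.1 ≤ 25 μm/a ⇒ C2

C2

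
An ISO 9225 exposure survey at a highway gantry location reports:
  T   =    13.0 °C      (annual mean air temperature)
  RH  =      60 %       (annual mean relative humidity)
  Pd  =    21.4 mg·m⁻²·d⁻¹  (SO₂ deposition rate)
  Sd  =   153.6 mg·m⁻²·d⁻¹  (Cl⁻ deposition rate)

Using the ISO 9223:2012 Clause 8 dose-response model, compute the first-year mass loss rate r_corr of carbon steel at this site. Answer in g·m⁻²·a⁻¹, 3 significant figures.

r_corr = 414 g·m⁻²·a⁻¹

carbon steel: T>10 °C ⇒ hinge -0.054·(13.0−10) = -0.1620
  Pd branch = 1.77·Pd^0.52·e^(0.02·RH+f) = 24.58 μm/a
  Sd branch = 0.102·Sd^0.62·e^(0.033·RH+0.04·T) = 28.18 μm/a
  sum: 24.58 + 28.18 → r_corr = 52.76 μm/a
Convert to mass loss: 52.76 μm/a × 7.85 g/cm³ = 414.1 g·m⁻²·a⁻¹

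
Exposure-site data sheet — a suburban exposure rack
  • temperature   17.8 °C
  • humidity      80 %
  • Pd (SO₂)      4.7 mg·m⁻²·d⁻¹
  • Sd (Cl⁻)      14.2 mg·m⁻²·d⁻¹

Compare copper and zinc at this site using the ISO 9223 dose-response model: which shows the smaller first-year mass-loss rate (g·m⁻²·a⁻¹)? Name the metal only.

zinc

copper: f(T) = -0.080·(T−10) [T>10 °C] = -0.6240
  SO₂ term: 0.0053·4.7^0.26·exp(0.059·80-0.6240) = 0.4763
  Sd branch = 0.01025·Sd^0.27·e^(0.036·RH+0.049·T) = 0.8941 μm/a
  sum: 0.4763 + 0.8941 → r_corr = 1.37 μm/a
  mass loss = 1.37 μm/a × 8.96 g/cm³ = 12.28 g·m⁻²·a⁻¹
zinc: T>10 °C ⇒ hinge -0.071·(17.8−10) = -0.5538
  SO₂ term: 0.0129·4.7^0.44·exp(0.046·80-0.5538) = 0.5808
  Sd branch = 0.0175·Sd^0.57·e^(0.008·RH+0.085·T) = 0.6837 μm/a
  r_corr = 0.5808 + 0.6837 = 1.264 μm/a
  mass loss = 1.264 μm/a × 7.14 g/cm³ = 9.028 g·m⁻²·a⁻¹
Ordering by g·m⁻²·a⁻¹: copper (12.3) > zinc (9.03)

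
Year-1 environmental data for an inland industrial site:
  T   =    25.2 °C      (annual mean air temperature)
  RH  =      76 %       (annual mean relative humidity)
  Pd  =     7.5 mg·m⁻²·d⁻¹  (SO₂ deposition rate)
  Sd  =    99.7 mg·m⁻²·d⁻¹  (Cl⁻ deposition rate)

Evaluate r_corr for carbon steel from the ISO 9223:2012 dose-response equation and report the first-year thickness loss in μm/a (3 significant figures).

carbon steel: temperature factor f = -0.054·(15.2) = -0.8208
  SO₂ term: 1.77·7.5^0.52·exp(0.02·76-0.8208) = 10.15
  Cl⁻ term: 0.102·99.7^0.62·exp(0.033·76+0.04·25.2) = 59.53
  r_corr = 10.15 + 59.53 = 69.69 μm/a

r_corr = 69.7 μm/a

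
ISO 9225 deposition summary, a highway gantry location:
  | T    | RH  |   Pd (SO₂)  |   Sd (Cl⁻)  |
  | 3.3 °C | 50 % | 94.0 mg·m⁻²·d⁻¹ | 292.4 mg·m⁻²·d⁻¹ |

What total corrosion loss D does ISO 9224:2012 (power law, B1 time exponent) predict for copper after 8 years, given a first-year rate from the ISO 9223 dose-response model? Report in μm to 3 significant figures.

copper: f(T) = +0.126·(T−10) [T≤10 °C] = -0.8442
  Pd branch = 0.0053·Pd^0.26·e^(0.059·RH+f) = 0.1418 μm/a
  Cl⁻ term: 0.01025·292.4^0.27·exp(0.036·50+0.049·3.3) = 0.3377
  r_corr = 0.1418 + 0.3377 = 0.4795 μm/a
Power-law: D(8) = r_corr · 8^0.667
  D(8) = 0.4795 × 8^0.667 = 0.4795 × 4.003 = 1.919 μm

D(8) = 1.92 μm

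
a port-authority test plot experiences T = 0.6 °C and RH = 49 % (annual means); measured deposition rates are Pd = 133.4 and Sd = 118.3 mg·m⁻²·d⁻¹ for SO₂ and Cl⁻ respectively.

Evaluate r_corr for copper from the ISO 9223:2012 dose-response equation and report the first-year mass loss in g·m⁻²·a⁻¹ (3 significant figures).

r_corr = 2.94 g·m⁻²·a⁻¹

copper: temperature factor f = +0.126·(-9.4) = -1.1844
  Pd branch = 0.0053·Pd^0.26·e^(0.059·RH+f) = 0.1042 μm/a
  Sd branch = 0.01025·Sd^0.27·e^(0.036·RH+0.049·T) = 0.2235 μm/a
  sum: 0.1042 + 0.2235 → r_corr = 0.3277 μm/a
Convert to mass loss: 0.3277 μm/a × 8.96 g/cm³ = 2.937 g·m⁻²·a⁻¹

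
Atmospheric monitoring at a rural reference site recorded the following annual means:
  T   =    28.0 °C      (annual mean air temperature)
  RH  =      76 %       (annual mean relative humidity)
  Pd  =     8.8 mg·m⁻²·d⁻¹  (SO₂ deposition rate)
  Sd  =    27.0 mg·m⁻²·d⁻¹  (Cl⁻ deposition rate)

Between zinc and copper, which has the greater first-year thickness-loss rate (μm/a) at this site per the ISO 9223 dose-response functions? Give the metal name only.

zinc

zinc: T>10 °C ⇒ hinge -0.071·(28.0−10) = -1.2780
  SO₂ term: 0.0129·8.8^0.44·exp(0.046·76-1.2780) = 0.3086
  Cl⁻ term: 0.0175·27.0^0.57·exp(0.008·76+0.085·28.0) = 2.273
  r_corr = 0.3086 + 2.273 = 2.582 μm/a
copper: temperature factor f = -0.080·(18.0) = -1.4400
  Pd branch = 0.0053·Pd^0.26·e^(0.059·RH+f) = 0.1958 μm/a
  Sd branch = 0.01025·Sd^0.27·e^(0.036·RH+0.049·T) = 1.518 μm/a
  sum: 0.1958 + 1.518 → r_corr = 1.714 μm/a
Ordering by μm/a: zinc (2.58) > copper (1.71)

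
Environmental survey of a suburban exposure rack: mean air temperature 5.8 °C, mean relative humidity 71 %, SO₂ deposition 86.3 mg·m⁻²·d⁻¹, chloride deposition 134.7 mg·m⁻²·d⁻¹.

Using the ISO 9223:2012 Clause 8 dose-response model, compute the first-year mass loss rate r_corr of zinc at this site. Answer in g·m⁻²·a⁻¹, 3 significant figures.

zinc: temperature factor f = +0.038·(-4.2) = -0.1596
  sulphur-dioxide contribution → 2.049 μm/a
  chloride contribution → 0.8271 μm/a
  total first-year rate 2.876 μm/a
Convert to mass loss: 2.876 μm/a × 7.14 g/cm³ = 20.53 g·m⁻²·a⁻¹

r_corr = 20.5 g·m⁻²·a⁻¹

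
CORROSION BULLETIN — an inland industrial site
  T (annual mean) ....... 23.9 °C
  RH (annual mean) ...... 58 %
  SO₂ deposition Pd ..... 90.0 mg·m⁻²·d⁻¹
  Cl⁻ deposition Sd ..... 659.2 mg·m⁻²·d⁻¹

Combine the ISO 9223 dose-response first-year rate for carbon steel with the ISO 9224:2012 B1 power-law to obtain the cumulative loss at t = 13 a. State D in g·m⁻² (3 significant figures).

D(13) = 3.85e+03 g·m⁻²

carbon steel: T>10 °C ⇒ hinge -0.054·(23.9−10) = -0.7506
  SO₂ term: 1.77·90.0^0.52·exp(0.02·58-0.7506) = 27.67
  Cl⁻ term: 0.102·659.2^0.62·exp(0.033·58+0.04·23.9) = 100.7
  r_corr = 27.67 + 100.7 = 128.3 μm/a
ISO 9224: D(t) = r_corr · t^b with b = 0.523 (carbon steel, B1)
  D(13) = 128.3 × 13^0.523 = 128.3 × 3.825 = 490.8 μm
  Mass loss = 490.8 μm × 7.85 g/cm³ = 3853 g·m⁻²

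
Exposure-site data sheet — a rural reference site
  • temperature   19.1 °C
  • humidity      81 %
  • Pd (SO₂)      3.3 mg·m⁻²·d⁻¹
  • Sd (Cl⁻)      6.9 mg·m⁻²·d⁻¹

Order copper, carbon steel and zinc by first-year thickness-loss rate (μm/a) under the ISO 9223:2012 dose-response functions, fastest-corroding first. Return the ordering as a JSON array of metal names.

["carbon steel", "copper", "zinc"]

copper: f(T) = -0.080·(T−10) [T>10 °C] = -0.7280
  Pd branch = 0.0053·Pd^0.26·e^(0.059·RH+f) = 0.4154 μm/a
  Sd branch = 0.01025·Sd^0.27·e^(0.036·RH+0.049·T) = 0.813 μm/a
  sum: 0.4154 + 0.813 → r_corr = 1.228 μm/a
carbon steel: f(T) = -0.054·(T−10) [T>10 °C] = -0.4914
  SO₂ term: 1.77·3.3^0.52·exp(0.02·81-0.4914) = 10.18
  Sd branch = 0.102·Sd^0.62·e^(0.033·RH+0.04·T) = 10.5 μm/a
  r_corr = 10.18 + 10.5 = 20.68 μm/a
zinc: f(T) = -0.071·(T−10) [T>10 °C] = -0.6461
  Pd branch = 0.0129·Pd^0.44·e^(0.046·RH+f) = 0.4746 μm/a
  Cl⁻ term: 0.0175·6.9^0.57·exp(0.008·81+0.085·19.1) = 0.5101
  sum: 0.4746 + 0.5101 → r_corr = 0.9847 μm/a
Ordering by μm/a: carbon steel (20.7) > copper (1.23) > zinc (0.985)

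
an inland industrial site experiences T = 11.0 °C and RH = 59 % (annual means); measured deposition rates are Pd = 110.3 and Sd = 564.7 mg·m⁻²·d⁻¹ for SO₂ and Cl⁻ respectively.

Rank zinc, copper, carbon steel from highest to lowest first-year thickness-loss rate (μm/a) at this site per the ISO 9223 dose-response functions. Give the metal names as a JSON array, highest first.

["carbon steel", "zinc", "copper"]

zinc: f(T) = -0.071·(T−10) [T>10 °C] = -0.0710
  sulphur-dioxide contribution → 1.436 μm/a
  chloride contribution → 2.646 μm/a
  ⇒ r_corr(zinc) = 4.082 μm/a
copper: T>10 °C ⇒ hinge -0.080·(11.0−10) = -0.0800
  sulphur-dioxide contribution → 0.54 μm/a
  chloride contribution → 0.8133 μm/a
  total first-year rate 1.353 μm/a
carbon steel: f(T) = -0.054·(T−10) [T>10 °C] = -0.0540
  sulphur-dioxide contribution → 62.97 μm/a
  chloride contribution → 56.41 μm/a
  total first-year rate 119.4 μm/a
Ordering by μm/a: carbon steel (119) > zinc (4.08) > copper (1.35)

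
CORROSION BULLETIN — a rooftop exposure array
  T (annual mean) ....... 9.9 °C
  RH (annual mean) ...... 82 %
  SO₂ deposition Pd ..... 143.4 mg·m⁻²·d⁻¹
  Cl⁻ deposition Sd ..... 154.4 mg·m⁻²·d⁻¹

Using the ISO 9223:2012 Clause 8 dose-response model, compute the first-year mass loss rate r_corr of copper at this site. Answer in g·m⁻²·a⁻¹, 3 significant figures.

copper: T≤10 °C ⇒ hinge +0.126·(9.9−10) = -0.0126
  sulphur-dioxide contribution → 2.402 μm/a
  chloride contribution → 1.243 μm/a
  total first-year rate 3.645 μm/a
Convert to mass loss: 3.645 μm/a × 8.96 g/cm³ = 32.66 g·m⁻²·a⁻¹

r_corr = 32.7 g·m⁻²·a⁻¹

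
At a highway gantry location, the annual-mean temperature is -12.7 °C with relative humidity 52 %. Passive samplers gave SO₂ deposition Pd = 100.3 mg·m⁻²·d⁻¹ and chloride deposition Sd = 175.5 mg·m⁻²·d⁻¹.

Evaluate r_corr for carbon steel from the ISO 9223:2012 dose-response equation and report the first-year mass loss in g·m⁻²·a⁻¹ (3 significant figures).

r_corr = 80.3 g·m⁻²·a⁻¹

carbon steel: T≤10 °C ⇒ hinge +0.150·(-12.7−10) = -3.4050
  sulphur-dioxide contribution → 1.826 μm/a
  chloride contribution → 8.408 μm/a
  ⇒ r_corr(carbon steel) = 10.23 μm/a
Convert to mass loss: 10.23 μm/a × 7.85 g/cm³ = 80.34 g·m⁻²·a⁻¹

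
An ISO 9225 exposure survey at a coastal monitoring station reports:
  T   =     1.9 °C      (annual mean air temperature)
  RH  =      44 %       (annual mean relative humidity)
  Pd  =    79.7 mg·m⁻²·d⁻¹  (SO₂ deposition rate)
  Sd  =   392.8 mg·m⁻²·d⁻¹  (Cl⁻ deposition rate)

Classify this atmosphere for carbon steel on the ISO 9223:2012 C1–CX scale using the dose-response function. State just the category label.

carbon steel: temperature factor f = +0.150·(-8.1) = -1.2150
  Pd branch = 1.77·Pd^0.52·e^(0.02·RH+f) = 12.34 μm/a
  Sd branch = 0.102·Sd^0.62·e^(0.033·RH+0.04·T) = 19.08 μm/a
  sum: 12.34 + 19.08 → r_corr = 31.42 μm/a
31.4 μm/a falls in (25, 50] for carbon steel → category C3

C3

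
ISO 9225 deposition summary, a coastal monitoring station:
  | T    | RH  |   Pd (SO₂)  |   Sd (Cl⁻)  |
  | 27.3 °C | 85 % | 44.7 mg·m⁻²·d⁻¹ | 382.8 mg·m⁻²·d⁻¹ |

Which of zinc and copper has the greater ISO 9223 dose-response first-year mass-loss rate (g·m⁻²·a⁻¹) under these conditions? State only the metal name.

zinc

zinc: f(T) = -0.071·(T−10) [T>10 °C] = -1.2283
  Pd branch = 0.0129·Pd^0.44·e^(0.046·RH+f) = 1.003 μm/a
  Sd branch = 0.0175·Sd^0.57·e^(0.008·RH+0.085·T) = 10.43 μm/a
  sum: 1.003 + 10.43 → r_corr = 11.44 μm/a
  mass loss = 11.44 μm/a × 7.14 g/cm³ = 81.66 g·m⁻²·a⁻¹
copper: temperature factor f = -0.080·(17.3) = -1.3840
  Pd branch = 0.0053·Pd^0.26·e^(0.059·RH+f) = 0.5374 μm/a
  Cl⁻ term: 0.01025·382.8^0.27·exp(0.036·85+0.049·27.3) = 4.15
  sum: 0.5374 + 4.15 → r_corr = 4.687 μm/a
  mass loss = 4.687 μm/a × 8.96 g/cm³ = 42 g·m⁻²·a⁻¹
Ordering by g·m⁻²·a⁻¹: zinc (81.7) > copper (42)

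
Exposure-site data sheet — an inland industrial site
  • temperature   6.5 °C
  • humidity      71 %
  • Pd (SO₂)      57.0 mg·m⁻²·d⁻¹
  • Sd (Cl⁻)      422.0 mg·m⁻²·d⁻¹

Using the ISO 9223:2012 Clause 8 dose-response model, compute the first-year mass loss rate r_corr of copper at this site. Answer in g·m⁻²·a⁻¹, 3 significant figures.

r_corr = 14.1 g·m⁻²·a⁻¹

copper: T≤10 °C ⇒ hinge +0.126·(6.5−10) = -0.4410
  SO₂ term: 0.0053·57.0^0.26·exp(0.059·71-0.4410) = 0.6435
  Cl⁻ term: 0.01025·422.0^0.27·exp(0.036·71+0.049·6.5) = 0.9288
  sum: 0.6435 + 0.9288 → r_corr = 1.572 μm/a
Convert to mass loss: 1.572 μm/a × 8.96 g/cm³ = 14.09 g·m⁻²·a⁻¹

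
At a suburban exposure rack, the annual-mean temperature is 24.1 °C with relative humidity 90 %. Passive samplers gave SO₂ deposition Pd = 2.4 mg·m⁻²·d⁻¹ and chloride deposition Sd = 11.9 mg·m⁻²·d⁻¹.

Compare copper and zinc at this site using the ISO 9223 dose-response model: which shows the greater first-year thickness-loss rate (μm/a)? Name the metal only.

copper: f(T) = -0.080·(T−10) [T>10 °C] = -1.1280
  SO₂ term: 0.0053·2.4^0.26·exp(0.059·90-1.1280) = 0.4359
  Sd branch = 0.01025·Sd^0.27·e^(0.036·RH+0.049·T) = 1.664 μm/a
  r_corr = 0.4359 + 1.664 = 2.1 μm/a
zinc: T>10 °C ⇒ hinge -0.071·(24.1−10) = -1.0011
  Pd branch = 0.0129·Pd^0.44·e^(0.046·RH+f) = 0.4376 μm/a
  Cl⁻ term: 0.0175·11.9^0.57·exp(0.008·90+0.085·24.1) = 1.144
  r_corr = 0.4376 + 1.144 = 1.582 μm/a
Ordering by μm/a: copper (2.1) > zinc (1.58)

copper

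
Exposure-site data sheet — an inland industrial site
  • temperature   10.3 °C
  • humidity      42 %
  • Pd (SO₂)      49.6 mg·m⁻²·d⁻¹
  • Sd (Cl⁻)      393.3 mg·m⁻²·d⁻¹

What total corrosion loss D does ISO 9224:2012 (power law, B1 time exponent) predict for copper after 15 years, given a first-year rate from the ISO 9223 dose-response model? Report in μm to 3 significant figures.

copper: f(T) = -0.080·(T−10) [T>10 °C] = -0.0240
  sulphur-dioxide contribution → 0.1702 μm/a
  chloride contribution → 0.3865 μm/a
  total first-year rate 0.5567 μm/a
Power-law: D(15) = r_corr · 15^0.667
  D(15) = 0.5567 × 15^0.667 = 0.5567 × 6.088 = 3.389 μm

D(15) = 3.39 μm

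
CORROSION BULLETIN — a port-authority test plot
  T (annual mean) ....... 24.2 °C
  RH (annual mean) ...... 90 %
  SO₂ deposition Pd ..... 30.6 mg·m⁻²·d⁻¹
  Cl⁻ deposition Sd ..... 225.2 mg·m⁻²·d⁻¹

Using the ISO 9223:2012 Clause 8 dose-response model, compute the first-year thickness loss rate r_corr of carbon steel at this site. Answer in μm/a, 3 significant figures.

carbon steel: T>10 °C ⇒ hinge -0.054·(24.2−10) = -0.7668
  sulphur-dioxide contribution → 29.46 μm/a
  chloride contribution → 150.5 μm/a
  total first-year rate 179.9 μm/a

r_corr = 180 μm/a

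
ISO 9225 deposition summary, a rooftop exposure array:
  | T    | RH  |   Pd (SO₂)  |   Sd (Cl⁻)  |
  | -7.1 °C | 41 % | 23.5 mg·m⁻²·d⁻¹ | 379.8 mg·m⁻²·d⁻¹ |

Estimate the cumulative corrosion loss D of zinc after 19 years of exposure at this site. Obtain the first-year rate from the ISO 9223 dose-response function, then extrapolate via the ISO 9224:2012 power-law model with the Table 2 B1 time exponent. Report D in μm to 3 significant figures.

zinc: f(T) = +0.038·(T−10) [T≤10 °C] = -0.6498
  SO₂ term: 0.0129·23.5^0.44·exp(0.046·41-0.6498) = 0.1781
  Cl⁻ term: 0.0175·379.8^0.57·exp(0.008·41+0.085·-7.1) = 0.3924
  sum: 0.1781 + 0.3924 → r_corr = 0.5705 μm/a
Long-term exponent b (ISO 9224 Table 2, B1) = 0.813
  D(19) = 0.5705 × 19^0.813 = 0.5705 × 10.96 = 6.25 μm

D(19) = 6.25 μm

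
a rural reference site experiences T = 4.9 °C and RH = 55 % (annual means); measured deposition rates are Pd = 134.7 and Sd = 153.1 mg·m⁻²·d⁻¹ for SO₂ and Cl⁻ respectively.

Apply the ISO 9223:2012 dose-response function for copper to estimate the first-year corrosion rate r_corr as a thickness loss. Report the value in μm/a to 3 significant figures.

r_corr = 0.623 μm/a

copper: T≤10 °C ⇒ hinge +0.126·(4.9−10) = -0.6426
  SO₂ term: 0.0053·134.7^0.26·exp(0.059·55-0.6426) = 0.2559
  Sd branch = 0.01025·Sd^0.27·e^(0.036·RH+0.049·T) = 0.3672 μm/a
  sum: 0.2559 + 0.3672 → r_corr = 0.6231 μm/a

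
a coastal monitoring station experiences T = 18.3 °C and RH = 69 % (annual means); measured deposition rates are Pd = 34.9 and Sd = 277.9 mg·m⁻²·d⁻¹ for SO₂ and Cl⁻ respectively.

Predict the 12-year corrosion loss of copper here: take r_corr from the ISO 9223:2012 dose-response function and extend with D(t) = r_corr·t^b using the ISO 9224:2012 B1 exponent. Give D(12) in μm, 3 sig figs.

D(12) = 9.33 μm

copper: f(T) = -0.080·(T−10) [T>10 °C] = -0.6640
  SO₂ term: 0.0053·34.9^0.26·exp(0.059·69-0.6640) = 0.4028
  Cl⁻ term: 0.01025·277.9^0.27·exp(0.036·69+0.049·18.3) = 1.377
  sum: 0.4028 + 1.377 → r_corr = 1.779 μm/a
ISO 9224: D(t) = r_corr · t^b with b = 0.667 (copper, B1)
  D(12) = 1.779 × 12^0.667 = 1.779 × 5.246 = 9.334 μm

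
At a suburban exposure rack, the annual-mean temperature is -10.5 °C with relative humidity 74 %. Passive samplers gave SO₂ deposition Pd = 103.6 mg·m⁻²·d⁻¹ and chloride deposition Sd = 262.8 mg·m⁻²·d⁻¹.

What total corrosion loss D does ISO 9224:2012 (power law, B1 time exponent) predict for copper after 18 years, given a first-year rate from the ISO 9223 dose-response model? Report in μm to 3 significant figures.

copper: f(T) = +0.126·(T−10) [T≤10 °C] = -2.5830
  sulphur-dioxide contribution → 0.1053 μm/a
  chloride contribution → 0.3959 μm/a
  ⇒ r_corr(copper) = 0.5012 μm/a
Power-law: D(18) = r_corr · 18^0.667
  D(18) = 0.5012 × 18^0.667 = 0.5012 × 6.875 = 3.446 μm

D(18) = 3.45 μm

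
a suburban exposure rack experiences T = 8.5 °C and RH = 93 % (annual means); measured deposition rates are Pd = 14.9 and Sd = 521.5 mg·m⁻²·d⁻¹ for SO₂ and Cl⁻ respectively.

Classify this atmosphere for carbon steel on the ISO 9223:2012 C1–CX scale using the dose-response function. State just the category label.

carbon steel: temperature factor f = +0.150·(-1.5) = -0.2250
  sulphur-dioxide contribution → 36.99 μm/a
  chloride contribution → 149.2 μm/a
  total first-year rate 186.2 μm/a
ISO 9223 Table 2 (carbon steel): 80 < 186 ≤ 200 μm/a ⇒ C5

C5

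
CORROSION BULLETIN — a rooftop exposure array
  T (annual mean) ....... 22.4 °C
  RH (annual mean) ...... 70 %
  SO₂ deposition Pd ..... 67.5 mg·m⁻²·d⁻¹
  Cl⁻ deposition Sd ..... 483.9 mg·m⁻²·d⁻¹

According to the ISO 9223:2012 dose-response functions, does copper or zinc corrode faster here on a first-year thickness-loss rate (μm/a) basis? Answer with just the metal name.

copper: f(T) = -0.080·(T−10) [T>10 °C] = -0.9920
  SO₂ term: 0.0053·67.5^0.26·exp(0.059·70-0.9920) = 0.3654
  Cl⁻ term: 0.01025·483.9^0.27·exp(0.036·70+0.049·22.4) = 2.026
  r_corr = 0.3654 + 2.026 = 2.392 μm/a
zinc: f(T) = -0.071·(T−10) [T>10 °C] = -0.8804
  SO₂ term: 0.0129·67.5^0.44·exp(0.046·70-0.8804) = 0.8542
  Cl⁻ term: 0.0175·483.9^0.57·exp(0.008·70+0.085·22.4) = 6.973
  r_corr = 0.8542 + 6.973 = 7.828 μm/a
Ordering by μm/a: zinc (7.83) > copper (2.39)

zinc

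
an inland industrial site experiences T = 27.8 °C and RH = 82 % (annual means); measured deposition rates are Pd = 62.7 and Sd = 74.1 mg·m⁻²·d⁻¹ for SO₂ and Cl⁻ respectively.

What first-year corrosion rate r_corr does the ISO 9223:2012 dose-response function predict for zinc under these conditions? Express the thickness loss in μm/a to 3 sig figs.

zinc: T>10 °C ⇒ hinge -0.071·(27.8−10) = -1.2638
  SO₂ term: 0.0129·62.7^0.44·exp(0.046·82-1.2638) = 0.9788
  Cl⁻ term: 0.0175·74.1^0.57·exp(0.008·82+0.085·27.8) = 4.168
  r_corr = 0.9788 + 4.168 = 5.147 μm/a

r_corr = 5.15 μm/a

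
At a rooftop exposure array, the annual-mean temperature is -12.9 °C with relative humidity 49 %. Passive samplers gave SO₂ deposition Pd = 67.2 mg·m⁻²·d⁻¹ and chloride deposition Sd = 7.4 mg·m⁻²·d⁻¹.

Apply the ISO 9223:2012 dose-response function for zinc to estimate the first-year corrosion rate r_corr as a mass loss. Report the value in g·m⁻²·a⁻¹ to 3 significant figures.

r_corr = 2.53 g·m⁻²·a⁻¹

zinc: temperature factor f = +0.038·(-22.9) = -0.8702
  SO₂ term: 0.0129·67.2^0.44·exp(0.046·49-0.8702) = 0.3278
  Cl⁻ term: 0.0175·7.4^0.57·exp(0.008·49+0.085·-12.9) = 0.02707
  sum: 0.3278 + 0.02707 → r_corr = 0.3549 μm/a
Convert to mass loss: 0.3549 μm/a × 7.14 g/cm³ = 2.534 g·m⁻²·a⁻¹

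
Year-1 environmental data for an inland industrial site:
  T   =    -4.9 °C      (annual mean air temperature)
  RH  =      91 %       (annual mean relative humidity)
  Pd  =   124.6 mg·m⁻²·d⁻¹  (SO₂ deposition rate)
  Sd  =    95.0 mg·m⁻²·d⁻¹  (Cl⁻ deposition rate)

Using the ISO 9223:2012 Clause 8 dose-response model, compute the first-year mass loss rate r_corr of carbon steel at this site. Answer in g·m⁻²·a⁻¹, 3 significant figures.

carbon steel: T≤10 °C ⇒ hinge +0.150·(-4.9−10) = -2.2350
  SO₂ term: 1.77·124.6^0.52·exp(0.02·91-2.2350) = 14.37
  Sd branch = 0.102·Sd^0.62·e^(0.033·RH+0.04·T) = 28.44 μm/a
  r_corr = 14.37 + 28.44 = 42.8 μm/a
Convert to mass loss: 42.8 μm/a × 7.85 g/cm³ = 336 g·m⁻²·a⁻¹

r_corr = 336 g·m⁻²·a⁻¹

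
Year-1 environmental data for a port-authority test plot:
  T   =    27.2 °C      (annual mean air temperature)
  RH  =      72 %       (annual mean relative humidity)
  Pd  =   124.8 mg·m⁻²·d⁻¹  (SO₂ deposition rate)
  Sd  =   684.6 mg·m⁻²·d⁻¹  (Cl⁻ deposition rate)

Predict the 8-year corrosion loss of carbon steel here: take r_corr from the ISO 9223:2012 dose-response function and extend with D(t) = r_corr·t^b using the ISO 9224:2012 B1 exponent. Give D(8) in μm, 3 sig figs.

D(8) = 661 μm

carbon steel: temperature factor f = -0.054·(17.2) = -0.9288
  Pd branch = 1.77·Pd^0.52·e^(0.02·RH+f) = 36.31 μm/a
  Cl⁻ term: 0.102·684.6^0.62·exp(0.033·72+0.04·27.2) = 186.6
  r_corr = 36.31 + 186.6 = 222.9 μm/a
Long-term exponent b (ISO 9224 Table 2, B1) = 0.523
  D(8) = 222.9 × 8^0.523 = 222.9 × 2.967 = 661.4 μm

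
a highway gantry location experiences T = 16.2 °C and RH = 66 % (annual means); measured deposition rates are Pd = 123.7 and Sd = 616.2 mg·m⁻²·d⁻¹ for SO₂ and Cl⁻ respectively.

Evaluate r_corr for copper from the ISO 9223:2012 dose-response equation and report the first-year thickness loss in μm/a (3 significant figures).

r_corr = 1.94 μm/a

copper: f(T) = -0.080·(T−10) [T>10 °C] = -0.4960
  Pd branch = 0.0053·Pd^0.26·e^(0.059·RH+f) = 0.5547 μm/a
  Cl⁻ term: 0.01025·616.2^0.27·exp(0.036·66+0.049·16.2) = 1.382
  sum: 0.5547 + 1.382 → r_corr = 1.937 μm/a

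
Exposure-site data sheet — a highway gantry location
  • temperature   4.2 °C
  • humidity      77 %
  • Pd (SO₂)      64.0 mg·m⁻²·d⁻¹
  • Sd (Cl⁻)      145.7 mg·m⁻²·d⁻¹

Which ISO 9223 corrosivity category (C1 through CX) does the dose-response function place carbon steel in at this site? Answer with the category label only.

C4

carbon steel: f(T) = +0.150·(T−10) [T≤10 °C] = -0.8700
  sulphur-dioxide contribution → 30.07 μm/a
  chloride contribution → 33.61 μm/a
  total first-year rate 63.68 μm/a
ISO 9223 Table 2 (carbon steel): 50 < 63.7 ≤ 80 μm/a ⇒ C4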